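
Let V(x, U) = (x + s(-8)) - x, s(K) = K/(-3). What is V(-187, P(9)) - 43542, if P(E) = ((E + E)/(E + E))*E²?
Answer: -130618/3 ≈ -43539.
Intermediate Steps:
s(K) = -K/3 (s(K) = K*(-⅓) = -K/3)
P(E) = E² (P(E) = ((2*E)/((2*E)))*E² = ((2*E)*(1/(2*E)))*E² = 1*E² = E²)
V(x, U) = 8/3 (V(x, U) = (x - ⅓*(-8)) - x = (x + 8/3) - x = (8/3 + x) - x = 8/3)
V(-187, P(9)) - 43542 = 8/3 - 43542 = -130618/3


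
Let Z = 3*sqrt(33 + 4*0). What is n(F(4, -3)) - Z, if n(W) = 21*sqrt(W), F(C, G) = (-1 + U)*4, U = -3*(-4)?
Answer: -3*sqrt(33) + 42*sqrt(11) ≈ 122.06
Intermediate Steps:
U = 12
F(C, G) = 44 (F(C, G) = (-1 + 12)*4 = 11*4 = 44)
Z = 3*sqrt(33) (Z = 3*sqrt(33 + 0) = 3*sqrt(33) ≈ 17.234)
n(F(4, -3)) - Z = 21*sqrt(44) - 3*sqrt(33) = 21*(2*sqrt(11)) - 3*sqrt(33) = 42*sqrt(11) - 3*sqrt(33) = -3*sqrt(33) + 42*sqrt(11)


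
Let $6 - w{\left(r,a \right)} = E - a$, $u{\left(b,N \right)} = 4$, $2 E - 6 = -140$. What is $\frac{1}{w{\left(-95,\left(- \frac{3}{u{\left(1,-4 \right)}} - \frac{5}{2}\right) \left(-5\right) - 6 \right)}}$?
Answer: $\frac{4}{333} \approx 0.012012$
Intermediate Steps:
$E = -67$ ($E = 3 + \frac{1}{2} \left(-140\right) = 3 - 70 = -67$)
$w{\left(r,a \right)} = 73 + a$ ($w{\left(r,a \right)} = 6 - \left(-67 - a\right) = 6 + \left(67 + a\right) = 73 + a$)
$\frac{1}{w{\left(-95,\left(- \frac{3}{u{\left(1,-4 \right)}} - \frac{5}{2}\right) \left(-5\right) - 6 \right)}} = \frac{1}{73 - \left(6 - \left(- \frac{3}{4} - \frac{5}{2}\right) \left(-5\right)\right)} = \frac{1}{73 - - \frac{41}{4}} = \frac{1}{73 + \left(\frac{65}{4} - 6\right)} = \frac{1}{73 + \frac{41}{4}} = \frac{1}{\frac{333}{4}} = \frac{4}{333}$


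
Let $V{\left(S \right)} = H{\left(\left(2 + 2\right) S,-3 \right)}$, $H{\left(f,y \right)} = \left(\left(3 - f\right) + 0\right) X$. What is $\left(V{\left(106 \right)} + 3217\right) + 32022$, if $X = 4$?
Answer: $33555$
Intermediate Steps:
$H{\left(f,y \right)} = 12 - 4 f$ ($H{\left(f,y \right)} = \left(\left(3 - f\right) + 0\right) 4 = \left(3 - f\right) 4 = 12 - 4 f$)
$V{\left(S \right)} = 12 - 16 S$ ($V{\left(S \right)} = 12 - 4 \left(2 + 2\right) S = 12 - 4 \cdot 4 S = 12 - 16 S$)
$\left(V{\left(106 \right)} + 3217\right) + 32022 = \left(\left(12 - 1696\right) + 3217\right) + 32022 = \left(-1684 + 3217\right) + 32022 = 1533 + 32022 = 33555$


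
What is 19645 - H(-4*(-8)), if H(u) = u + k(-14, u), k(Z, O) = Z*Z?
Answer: 19417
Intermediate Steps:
k(Z, O) = Z²
H(u) = 196 + u (H(u) = u + (-14)² = u + 196 = 196 + u)
19645 - H(-4*(-8)) = 19645 - (196 - 4*(-8)) = 19645 - (196 + 32) = 19645 - 1*228 = 19645 - 228 = 19417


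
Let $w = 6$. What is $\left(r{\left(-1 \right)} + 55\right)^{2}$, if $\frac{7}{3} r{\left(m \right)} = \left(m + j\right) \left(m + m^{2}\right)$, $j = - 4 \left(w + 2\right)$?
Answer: $3025$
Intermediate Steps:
$j = -32$ ($j = - 4 \left(6 + 2\right) = \left(-4\right) 8 = -32$)
$r{\left(m \right)} = \frac{3 \left(-32 + m\right) \left(m + m^{2}\right)}{7}$ ($r{\left(m \right)} = \frac{3 \left(m - 32\right) \left(m + m^{2}\right)}{7} = \frac{3 \left(-32 + m\right) \left(m + m^{2}\right)}{7}$)
$\left(r{\left(-1 \right)} + 55\right)^{2} = \left(\frac{3}{7} \left(-1\right) \left(-32 + \left(-1\right)^{2} - -31\right) + 55\right)^{2} = \left(\frac{3}{7} \left(-1\right) \left(-32 + 1 + 31\right) + 55\right)^{2} = \left(\frac{3}{7} \left(-1\right) 0 + 55\right)^{2} = \left(0 + 55\right)^{2} = 55^{2} = 3025$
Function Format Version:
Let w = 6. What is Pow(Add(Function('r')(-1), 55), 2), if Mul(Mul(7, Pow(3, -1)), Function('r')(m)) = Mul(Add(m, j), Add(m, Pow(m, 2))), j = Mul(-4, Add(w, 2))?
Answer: 3025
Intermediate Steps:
j = -32 (j = Mul(-4, Add(6, 2)) = Mul(-4, 8) = -32)
Function('r')(m) = Mul(Rational(3, 7), Add(-32, m), Add(m, Pow(m, 2))) (Function('r')(m) = Mul(Rational(3, 7), Mul(Add(m, -32), Add(m, Pow(m, 2)))) = Mul(Rational(3, 7), Mul(Add(-32, m), Add(m, Pow(m, 2)))) = Mul(Rational(3, 7), Add(-32, m), Add(m, Pow(m, 2))))
Pow(Add(Function('r')(-1), 55), 2) = Pow(Add(Mul(Rational(3, 7), -1, Add(-32, Pow(-1, 2), Mul(-31, -1))), 55), 2) = Pow(Add(Mul(Rational(3, 7), -1, Add(-32, 1, 31)), 55), 2) = Pow(Add(Mul(Rational(3, 7), -1, 0), 55), 2) = Pow(Add(0, 55), 2) = Pow(55, 2) = 3025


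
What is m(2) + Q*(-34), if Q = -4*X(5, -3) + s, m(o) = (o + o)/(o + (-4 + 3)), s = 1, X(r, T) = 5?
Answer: 650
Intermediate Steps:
m(o) = 2*o/(-1 + o) (m(o) = (2*o)/(o - 1) = (2*o)/(-1 + o) = 2*o/(-1 + o))
Q = -19 (Q = -4*5 + 1 = -20 + 1 = -19)
m(2) + Q*(-34) = 2*2/(-1 + 2) - 19*(-34) = 2*2/1 + 646 = 2*2*1 + 646 = 4 + 646 = 650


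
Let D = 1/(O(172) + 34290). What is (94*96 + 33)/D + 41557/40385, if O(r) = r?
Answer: 12605060500147/40385 ≈ 3.1212e+8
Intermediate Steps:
D = 1/34462 (D = 1/(172 + 34290) = 1/34462 ≈ 2.9017e-5)
(94*96 + 33)/D + 41557/40385 = (94*96 + 33)/(1/34462) + 41557/40385 = (9024 + 33)*34462 + 41557*(1/40385) = 9057*34462 + 41557/40385 = 312122334 + 41557/40385 = 12605060500147/40385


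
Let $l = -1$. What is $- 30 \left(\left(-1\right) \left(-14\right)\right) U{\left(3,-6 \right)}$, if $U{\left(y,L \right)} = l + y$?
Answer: $-840$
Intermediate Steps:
$U{\left(y,L \right)} = -1 + y$
$- 30 \left(\left(-1\right) \left(-14\right)\right) U{\left(3,-6 \right)} = - 30 \left(\left(-1\right) \left(-14\right)\right) \left(-1 + 3\right) = \left(-30\right) 14 \cdot 2 = \left(-420\right) 2 = -840$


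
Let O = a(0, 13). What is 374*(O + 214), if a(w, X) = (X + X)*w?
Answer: 80036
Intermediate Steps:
a(w, X) = 2*X*w (a(w, X) = (2*X)*w = 2*X*w)
O = 0 (O = 2*13*0 = 0)
374*(O + 214) = 374*(0 + 214) = 374*214 = 80036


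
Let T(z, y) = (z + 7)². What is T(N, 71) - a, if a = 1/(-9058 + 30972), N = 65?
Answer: 113602175/21914 ≈ 5184.0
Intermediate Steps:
T(z, y) = (7 + z)²
a = 1/21914 ≈ 4.5633e-5
T(N, 71) - a = (7 + 65)² - 1*1/21914 = 72² - 1/21914 = 5184 - 1/21914 = 113602175/21914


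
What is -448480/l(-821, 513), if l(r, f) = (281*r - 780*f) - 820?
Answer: 448480/631661 ≈ 0.71000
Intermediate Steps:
l(r, f) = -820 - 780*f + 281*r (l(r, f) = (-780*f + 281*r) - 820 = -820 - 780*f + 281*r)
-448480/l(-821, 513) = -448480/(-820 - 780*513 + 281*(-821)) = -448480/(-820 - 400140 - 230701) = -448480/(-631661) = -448480*(-1/631661) = 448480/631661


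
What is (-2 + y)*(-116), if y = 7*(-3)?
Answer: 2668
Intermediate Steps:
y = -21
(-2 + y)*(-116) = (-2 - 21)*(-116) = -23*(-116) = 2668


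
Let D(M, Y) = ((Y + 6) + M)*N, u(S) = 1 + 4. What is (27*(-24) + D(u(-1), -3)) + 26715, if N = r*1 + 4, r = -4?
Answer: 26067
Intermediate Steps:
N = 0 (N = -4*1 + 4 = -4 + 4 = 0)
u(S) = 5
D(M, Y) = 0 (D(M, Y) = ((Y + 6) + M)*0 = ((6 + Y) + M)*0 = (6 + M + Y)*0 = 0)
(27*(-24) + D(u(-1), -3)) + 26715 = (27*(-24) + 0) + 26715 = (-648 + 0) + 26715 = -648 + 26715 = 26067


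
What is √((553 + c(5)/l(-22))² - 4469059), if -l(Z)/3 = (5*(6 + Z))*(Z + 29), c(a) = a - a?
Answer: 5*I*√166530 ≈ 2040.4*I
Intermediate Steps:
c(a) = 0
l(Z) = -3*(29 + Z)*(30 + 5*Z) (l(Z) = -3*5*(6 + Z)*(Z + 29) = -3*(30 + 5*Z)*(29 + Z) = -3*(29 + Z)*(30 + 5*Z))
√((553 + c(5)/l(-22))² - 4469059) = √((553 + 0/(-2610 - 525*(-22) - 15*(-22)²))² - 4469059) = √((553 + 0/(-2610 + 11550 - 15*484))² - 4469059) = √((553 + 0/(-2610 + 11550 - 7260))² - 4469059) = √((553 + 0/1680)² - 4469059) = √((553 + 0*(1/1680))² - 4469059) = √((553 + 0)² - 4469059) = √(553² - 4469059) = √(305809 - 4469059) = √(-4163250) = 5*I*√166530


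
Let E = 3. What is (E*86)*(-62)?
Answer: -15996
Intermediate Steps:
(E*86)*(-62) = (3*86)*(-62) = 258*(-62) = -15996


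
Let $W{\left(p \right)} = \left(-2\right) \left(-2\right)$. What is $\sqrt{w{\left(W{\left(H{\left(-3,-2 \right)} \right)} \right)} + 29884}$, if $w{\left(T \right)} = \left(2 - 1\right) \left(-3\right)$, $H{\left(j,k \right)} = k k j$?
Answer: $\sqrt{29881} \approx 172.86$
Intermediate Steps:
$H{\left(j,k \right)} = j k^{2}$ ($H{\left(j,k \right)} = k^{2} j = j k^{2}$)
$W{\left(p \right)} = 4$
$w{\left(T \right)} = -3$ ($w{\left(T \right)} = 1 \left(-3\right) = -3$)
$\sqrt{w{\left(W{\left(H{\left(-3,-2 \right)} \right)} \right)} + 29884} = \sqrt{-3 + 29884} = \sqrt{29881}$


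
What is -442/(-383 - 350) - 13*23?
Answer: -218725/733 ≈ -298.40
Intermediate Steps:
-442/(-383 - 350) - 13*23 = -442/(-733) - 299 = -442*(-1/733) - 299 = 442/733 - 299 = -218725/733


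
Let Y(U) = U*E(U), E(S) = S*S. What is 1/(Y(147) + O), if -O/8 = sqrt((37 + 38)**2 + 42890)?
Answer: 3176523/10090295264569 + 8*sqrt(48515)/10090295264569 ≈ 3.1498e-7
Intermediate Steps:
E(S) = S**2
O = -8*sqrt(48515) (O = -8*sqrt((37 + 38)**2 + 42890) = -8*sqrt(75**2 + 42890) = -8*sqrt(5625 + 42890) = -8*sqrt(48515) ≈ -1762.1)
Y(U) = U**3 (Y(U) = U*U**2 = U**3)
1/(Y(147) + O) = 1/(147**3 - 8*sqrt(48515)) = 1/(3176523 - 8*sqrt(48515))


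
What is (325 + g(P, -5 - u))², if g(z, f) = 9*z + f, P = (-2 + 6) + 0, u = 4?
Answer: 123904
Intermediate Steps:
P = 4 (P = 4 + 0 = 4)
g(z, f) = f + 9*z
(325 + g(P, -5 - u))² = (325 + ((-5 - 1*4) + 9*4))² = (325 + ((-5 - 4) + 36))² = (325 + (-9 + 36))² = (325 + 27)² = 352² = 123904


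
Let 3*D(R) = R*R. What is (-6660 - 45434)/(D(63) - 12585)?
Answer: 26047/5631 ≈ 4.6256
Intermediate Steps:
D(R) = R**2/3 (D(R) = (R*R)/3 = R**2/3)
(-6660 - 45434)/(D(63) - 12585) = (-6660 - 45434)/((1/3)*63**2 - 12585) = -52094/((1/3)*3969 - 12585) = -52094/(1323 - 12585) = -52094/(-11262) = -52094*(-1/11262) = 26047/5631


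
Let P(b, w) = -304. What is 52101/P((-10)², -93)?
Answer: -52101/304 ≈ -171.38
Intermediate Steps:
52101/P((-10)², -93) = 52101/(-304) = 52101*(-1/304) = -52101/304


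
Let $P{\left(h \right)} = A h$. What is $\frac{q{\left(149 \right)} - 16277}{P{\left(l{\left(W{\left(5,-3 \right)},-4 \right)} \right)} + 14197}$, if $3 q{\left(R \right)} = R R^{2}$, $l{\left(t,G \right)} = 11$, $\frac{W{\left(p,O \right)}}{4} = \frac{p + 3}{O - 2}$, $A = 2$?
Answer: $\frac{3259118}{42657} \approx 76.403$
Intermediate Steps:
$W{\left(p,O \right)} = \frac{4 \left(3 + p\right)}{-2 + O}$ ($W{\left(p,O \right)} = 4 \frac{p + 3}{O - 2} = 4 \frac{3 + p}{-2 + O} = \frac{4 \left(3 + p\right)}{-2 + O}$)
$P{\left(h \right)} = 2 h$
$q{\left(R \right)} = \frac{R^{3}}{3}$ ($q{\left(R \right)} = \frac{R R^{2}}{3} = \frac{R^{3}}{3}$)
$\frac{q{\left(149 \right)} - 16277}{P{\left(l{\left(W{\left(5,-3 \right)},-4 \right)} \right)} + 14197} = \frac{\frac{149^{3}}{3} - 16277}{2 \cdot 11 + 14197} = \frac{\frac{1}{3} \cdot 3307949 - 16277}{22 + 14197} = \frac{\frac{3307949}{3} - 16277}{14219} = \frac{3259118}{3} \cdot \frac{1}{14219} = \frac{3259118}{42657}$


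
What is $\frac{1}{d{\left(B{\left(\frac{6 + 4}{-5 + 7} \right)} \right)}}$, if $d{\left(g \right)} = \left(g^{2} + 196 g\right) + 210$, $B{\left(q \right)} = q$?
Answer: $\frac{1}{1215} \approx 0.00082305$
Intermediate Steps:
$d{\left(g \right)} = 210 + g^{2} + 196 g$
$\frac{1}{d{\left(B{\left(\frac{6 + 4}{-5 + 7} \right)} \right)}} = \frac{1}{210 + \left(\frac{6 + 4}{-5 + 7}\right)^{2} + 196 \frac{6 + 4}{-5 + 7}} = \frac{1}{210 + \left(\frac{10}{2}\right)^{2} + 196 \cdot \frac{10}{2}} = \frac{1}{210 + \left(10 \cdot \frac{1}{2}\right)^{2} + 196 \cdot 10 \cdot \frac{1}{2}} = \frac{1}{210 + 5^{2} + 196 \cdot 5} = \frac{1}{210 + 25 + 980} = \frac{1}{1215}$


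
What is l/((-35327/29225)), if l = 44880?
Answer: -1311618000/35327 ≈ -37128.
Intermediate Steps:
l/((-35327/29225)) = 44880/((-35327/29225)) = 44880/((-35327*1/29225)) = 44880/(-35327/29225) = 44880*(-29225/35327) = -1311618000/35327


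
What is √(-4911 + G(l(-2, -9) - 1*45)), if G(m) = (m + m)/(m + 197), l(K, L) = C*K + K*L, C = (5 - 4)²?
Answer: I*√8663613/42 ≈ 70.081*I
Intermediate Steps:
C = 1 (C = 1² = 1)
l(K, L) = K + K*L (l(K, L) = 1*K + K*L = K + K*L)
G(m) = 2*m/(197 + m) (G(m) = (2*m)/(197 + m) = 2*m/(197 + m))
√(-4911 + G(l(-2, -9) - 1*45)) = √(-4911 + 2*(-2*(1 - 9) - 1*45)/(197 + (-2*(1 - 9) - 1*45))) = √(-4911 + 2*(-2*(-8) - 45)/(197 + (-2*(-8) - 45))) = √(-4911 + 2*(16 - 45)/(197 + (16 - 45))) = √(-4911 + 2*(-29)/(197 - 29)) = √(-4911 + 2*(-29)/168) = √(-4911 + 2*(-29)*(1/168)) = √(-4911 - 29/84) = √(-412553/84) = I*√8663613/42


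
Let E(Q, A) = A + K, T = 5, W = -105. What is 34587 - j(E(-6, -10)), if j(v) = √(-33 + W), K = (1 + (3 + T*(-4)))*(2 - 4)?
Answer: 34587 - I*√138 ≈ 34587.0 - 11.747*I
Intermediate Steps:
K = 32 (K = (1 + (3 + 5*(-4)))*(2 - 4) = (1 + (3 - 20))*(-2) = (1 - 17)*(-2) = -16*(-2) = 32)
E(Q, A) = 32 + A (E(Q, A) = A + 32 = 32 + A)
j(v) = I*√138 (j(v) = √(-33 - 105) = √(-138) = I*√138)
34587 - j(E(-6, -10)) = 34587 - I*√138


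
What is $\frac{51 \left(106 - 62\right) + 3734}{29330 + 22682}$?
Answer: $\frac{2989}{26006} \approx 0.11494$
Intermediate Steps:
$\frac{51 \left(106 - 62\right) + 3734}{29330 + 22682} = \frac{51 \cdot 44 + 3734}{52012} = \left(2244 + 3734\right) \frac{1}{52012} = 5978 \cdot \frac{1}{52012} = \frac{2989}{26006}$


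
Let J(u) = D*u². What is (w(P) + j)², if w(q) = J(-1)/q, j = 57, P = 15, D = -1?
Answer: 729316/225 ≈ 3241.4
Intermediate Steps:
J(u) = -u²
w(q) = -1/q (w(q) = (-1*(-1)²)/q = (-1*1)/q = -1/q)
(w(P) + j)² = (-1/15 + 57)² = (854/15)² = 729316/225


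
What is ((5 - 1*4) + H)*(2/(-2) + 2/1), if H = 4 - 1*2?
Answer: 3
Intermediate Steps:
H = 2 (H = 4 - 2 = 2)
((5 - 1*4) + H)*(2/(-2) + 2/1) = ((5 - 1*4) + 2)*(2/(-2) + 2/1) = ((5 - 4) + 2)*(2*(-1/2) + 2*1) = (1 + 2)*(-1 + 2) = 3*1 = 3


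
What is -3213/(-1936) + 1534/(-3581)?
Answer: 8535929/6932816 ≈ 1.2312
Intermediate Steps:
-3213/(-1936) + 1534/(-3581) = -3213*(-1/1936) + 1534*(-1/3581) = 3213/1936 - 1534/3581 = 8535929/6932816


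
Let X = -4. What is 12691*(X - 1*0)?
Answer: -50764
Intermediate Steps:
12691*(X - 1*0) = 12691*(-4 - 1*0) = 12691*(-4 + 0) = 12691*(-4) = -50764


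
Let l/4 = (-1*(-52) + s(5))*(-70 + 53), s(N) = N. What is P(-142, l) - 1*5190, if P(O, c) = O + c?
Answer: -9208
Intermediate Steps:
l = -3876 (l = 4*((-1*(-52) + 5)*(-70 + 53)) = 4*((52 + 5)*(-17)) = 4*(57*(-17)) = 4*(-969) = -3876)
P(-142, l) - 1*5190 = (-142 - 3876) - 1*5190 = -4018 - 5190 = -9208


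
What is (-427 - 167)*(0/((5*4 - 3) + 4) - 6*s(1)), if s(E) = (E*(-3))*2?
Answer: -21384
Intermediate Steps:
s(E) = -6*E (s(E) = -3*E*2 = -6*E)
(-427 - 167)*(0/((5*4 - 3) + 4) - 6*s(1)) = (-427 - 167)*(0/((5*4 - 3) + 4) - (-36)) = -594*(0/((20 - 3) + 4) - 6*(-6)) = -594*(0/(17 + 4) + 36) = -594*(0/21 + 36) = -594*((1/21)*0 + 36) = -594*(0 + 36) = -594*36 = -21384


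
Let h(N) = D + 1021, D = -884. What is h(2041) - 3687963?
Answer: -3687826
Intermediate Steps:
h(N) = 137 (h(N) = -884 + 1021 = 137)
h(2041) - 3687963 = 137 - 3687963 = -3687826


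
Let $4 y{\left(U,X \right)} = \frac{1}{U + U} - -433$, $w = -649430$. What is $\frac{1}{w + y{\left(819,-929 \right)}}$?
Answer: $- \frac{6552}{4254356105} \approx -1.5401 \cdot 10^{-6}$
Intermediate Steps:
$y{\left(U,X \right)} = \frac{433}{4} + \frac{1}{8 U}$ ($y{\left(U,X \right)} = \frac{\frac{1}{U + U} - -433}{4} = \frac{\frac{1}{2 U} + 433}{4} = \frac{433 + \frac{1}{2 U}}{4} = \frac{433}{4} + \frac{1}{8 U}$)
$\frac{1}{w + y{\left(819,-929 \right)}} = \frac{1}{-649430 + \frac{1 + 866 \cdot 819}{8 \cdot 819}} = \frac{1}{-649430 + \frac{1}{8} \cdot \frac{1}{819} \left(1 + 709254\right)} = \frac{1}{-649430 + \frac{1}{8} \cdot \frac{1}{819} \cdot 709255} = \frac{1}{-649430 + \frac{709255}{6552}} = \frac{1}{- \frac{4254356105}{6552}} = - \frac{6552}{4254356105}$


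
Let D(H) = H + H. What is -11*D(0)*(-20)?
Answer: 0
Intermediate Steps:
D(H) = 2*H
-11*D(0)*(-20) = -22*0*(-20) = -11*0*(-20) = 0*(-20) = 0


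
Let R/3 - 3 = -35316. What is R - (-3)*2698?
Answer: -97845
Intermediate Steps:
R = -105939 (R = 9 + 3*(-35316) = 9 - 105948 = -105939)
R - (-3)*2698 = -105939 - (-3)*2698 = -105939 - 1*(-8094) = -105939 + 8094 = -97845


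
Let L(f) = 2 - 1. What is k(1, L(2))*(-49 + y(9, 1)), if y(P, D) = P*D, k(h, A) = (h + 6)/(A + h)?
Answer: -140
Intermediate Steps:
L(f) = 1
k(h, A) = (6 + h)/(A + h)
y(P, D) = D*P
k(1, L(2))*(-49 + y(9, 1)) = ((6 + 1)/(1 + 1))*(-49 + 1*9) = (7/2)*(-49 + 9) = ((½)*7)*(-40) = (7/2)*(-40) = -140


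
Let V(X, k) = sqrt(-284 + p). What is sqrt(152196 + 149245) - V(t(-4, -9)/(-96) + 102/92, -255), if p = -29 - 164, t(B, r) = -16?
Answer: sqrt(301441) - 3*I*sqrt(53) ≈ 549.04 - 21.84*I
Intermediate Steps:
p = -193
V(X, k) = 3*I*sqrt(53) (V(X, k) = sqrt(-284 - 193) = sqrt(-477) = 3*I*sqrt(53))
sqrt(152196 + 149245) - V(t(-4, -9)/(-96) + 102/92, -255) = sqrt(152196 + 149245) - 3*I*sqrt(53) = sqrt(301441) - 3*I*sqrt(53)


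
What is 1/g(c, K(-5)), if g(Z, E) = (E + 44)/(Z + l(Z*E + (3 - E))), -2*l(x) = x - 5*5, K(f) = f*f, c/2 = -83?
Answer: 3865/138 ≈ 28.007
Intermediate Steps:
c = -166 (c = 2*(-83) = -166)
K(f) = f**2
l(x) = 25/2 - x/2 (l(x) = -(x - 5*5)/2 = -(x - 25)/2 = -(-25 + x)/2 = 25/2 - x/2)
g(Z, E) = (44 + E)/(11 + Z + E/2 - E*Z/2) (g(Z, E) = (E + 44)/(Z + (25/2 - (Z*E + (3 - E))/2)) = (44 + E)/(Z + (25/2 - (E*Z + (3 - E))/2)) = (44 + E)/(Z + (25/2 - (3 - E + E*Z)/2)) = (44 + E)/(Z + (25/2 + (-3/2 + E/2 - E*Z/2))) = (44 + E)/(Z + (11 + E/2 - E*Z/2)) = (44 + E)/(11 + Z + E/2 - E*Z/2))
1/g(c, K(-5)) = 1/(2*(44 + (-5)**2)/(22 + (-5)**2 + 2*(-166) - 1*(-5)**2*(-166))) = 1/(2*(44 + 25)/(22 + 25 - 332 - 1*25*(-166))) = 1/(2*69/(22 + 25 - 332 + 4150)) = 1/(2*69/3865) = 1/(2*(1/3865)*69) = 1/(138/3865) = 3865/138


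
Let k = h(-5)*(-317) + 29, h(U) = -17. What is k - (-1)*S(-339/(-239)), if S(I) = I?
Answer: 1295241/239 ≈ 5419.4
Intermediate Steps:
k = 5418 (k = -17*(-317) + 29 = 5389 + 29 = 5418)
k - (-1)*S(-339/(-239)) = 5418 - (-1)*(-339/(-239)) = 5418 - (-1)*(-339*(-1/239)) = 5418 - (-1)*339/239 = 5418 - 1*(-339/239) = 5418 + 339/239 = 1295241/239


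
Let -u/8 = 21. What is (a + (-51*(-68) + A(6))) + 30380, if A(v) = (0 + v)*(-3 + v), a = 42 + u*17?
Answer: 31052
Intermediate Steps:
u = -168 (u = -8*21 = -168)
a = -2814 (a = 42 - 168*17 = 42 - 2856 = -2814)
A(v) = v*(-3 + v)
(a + (-51*(-68) + A(6))) + 30380 = (-2814 + (-51*(-68) + 6*(-3 + 6))) + 30380 = (-2814 + (3468 + 6*3)) + 30380 = (-2814 + (3468 + 18)) + 30380 = (-2814 + 3486) + 30380 = 672 + 30380 = 31052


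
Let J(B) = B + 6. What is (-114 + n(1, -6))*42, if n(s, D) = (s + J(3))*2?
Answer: -3948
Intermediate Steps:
J(B) = 6 + B
n(s, D) = 18 + 2*s (n(s, D) = (s + (6 + 3))*2 = (s + 9)*2 = (9 + s)*2 = 18 + 2*s)
(-114 + n(1, -6))*42 = (-114 + (18 + 2*1))*42 = (-114 + (18 + 2))*42 = (-114 + 20)*42 = -94*42 = -3948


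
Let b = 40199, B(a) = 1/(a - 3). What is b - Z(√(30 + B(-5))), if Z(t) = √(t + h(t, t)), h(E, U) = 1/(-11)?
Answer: 40199 - √(-44 + 121*√478)/22 ≈ 40197.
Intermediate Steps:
B(a) = 1/(-3 + a)
h(E, U) = -1/11
Z(t) = √(-1/11 + t) (Z(t) = √(t - 1/11) = √(-1/11 + t))
b - Z(√(30 + B(-5))) = 40199 - √(-11 + 121*√(30 + 1/(-3 - 5)))/11 = 40199 - √(-11 + 121*√(30 + 1/(-8)))/11 = 40199 - √(-11 + 121*√(30 - ⅛))/11 = 40199 - √(-11 + 121*√(239/8))/11 = 40199 - √(-11 + 121*(√478/4))/11 = 40199 - √(-11 + 121*√478/4)/11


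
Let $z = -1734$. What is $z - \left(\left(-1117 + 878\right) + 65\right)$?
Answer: $-1560$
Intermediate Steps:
$z - \left(\left(-1117 + 878\right) + 65\right) = -1734 - \left(\left(-1117 + 878\right) + 65\right) = -1734 - \left(-239 + 65\right) = -1734 - -174 = -1734 + 174 = -1560$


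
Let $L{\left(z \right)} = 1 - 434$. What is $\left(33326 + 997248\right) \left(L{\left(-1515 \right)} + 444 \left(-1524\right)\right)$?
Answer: $-697790319086$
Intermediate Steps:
$L{\left(z \right)} = -433$
$\left(33326 + 997248\right) \left(L{\left(-1515 \right)} + 444 \left(-1524\right)\right) = \left(33326 + 997248\right) \left(-433 + 444 \left(-1524\right)\right) = 1030574 \left(-433 - 676656\right) = 1030574 \left(-677089\right) = -697790319086$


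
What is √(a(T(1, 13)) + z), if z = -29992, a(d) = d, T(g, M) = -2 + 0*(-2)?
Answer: I*√29994 ≈ 173.19*I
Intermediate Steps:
T(g, M) = -2 (T(g, M) = -2 + 0 = -2)
√(a(T(1, 13)) + z) = √(-2 - 29992) = √(-29994) = I*√29994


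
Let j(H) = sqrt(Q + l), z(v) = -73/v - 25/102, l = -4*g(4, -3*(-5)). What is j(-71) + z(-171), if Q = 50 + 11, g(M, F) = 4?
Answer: 1057/5814 + 3*sqrt(5) ≈ 6.8900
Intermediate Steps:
l = -16 (l = -4*4 = -16)
z(v) = -25/102 - 73/v (z(v) = -73/v - 25*1/102 = -73/v - 25/102 = -25/102 - 73/v)
Q = 61
j(H) = 3*sqrt(5) (j(H) = sqrt(61 - 16) = sqrt(45) = 3*sqrt(5))
j(-71) + z(-171) = 3*sqrt(5) + (-25/102 - 73/(-171)) = 3*sqrt(5) + (-25/102 - 73*(-1/171)) = 3*sqrt(5) + (-25/102 + 73/171) = 3*sqrt(5) + 1057/5814 = 1057/5814 + 3*sqrt(5)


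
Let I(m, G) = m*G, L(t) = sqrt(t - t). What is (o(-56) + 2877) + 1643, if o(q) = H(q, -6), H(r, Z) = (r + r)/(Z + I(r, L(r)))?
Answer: 13616/3 ≈ 4538.7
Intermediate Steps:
L(t) = 0 (L(t) = sqrt(0) = 0)
I(m, G) = G*m
H(r, Z) = 2*r/Z (H(r, Z) = (r + r)/(Z + 0*r) = (2*r)/(Z + 0) = (2*r)/Z = 2*r/Z)
o(q) = -q/3 (o(q) = 2*q/(-6) = 2*q*(-1/6) = -q/3)
(o(-56) + 2877) + 1643 = (-1/3*(-56) + 2877) + 1643 = (56/3 + 2877) + 1643 = 8687/3 + 1643 = 13616/3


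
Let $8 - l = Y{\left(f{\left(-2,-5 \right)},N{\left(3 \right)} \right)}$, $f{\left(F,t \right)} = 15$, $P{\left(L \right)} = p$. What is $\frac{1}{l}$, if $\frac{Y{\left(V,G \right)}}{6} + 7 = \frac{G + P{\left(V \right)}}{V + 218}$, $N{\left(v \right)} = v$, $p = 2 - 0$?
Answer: $\frac{233}{11620} \approx 0.020052$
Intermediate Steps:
$p = 2$ ($p = 2 + 0 = 2$)
$P{\left(L \right)} = 2$
$Y{\left(V,G \right)} = -42 + \frac{6 \left(2 + G\right)}{218 + V}$ ($Y{\left(V,G \right)} = -42 + 6 \frac{G + 2}{V + 218} = -42 + 6 \frac{2 + G}{218 + V} = -42 + \frac{6 \left(2 + G\right)}{218 + V}$)
$l = \frac{11620}{233}$ ($l = 8 - \frac{6 \left(-1524 + 3 - 105\right)}{218 + 15} = 8 - \frac{6 \left(-1524 + 3 - 105\right)}{233} = 8 - 6 \cdot \frac{1}{233} \left(-1626\right) = 8 - - \frac{9756}{233} = 8 + \frac{9756}{233} = \frac{11620}{233} \approx 49.871$)
$\frac{1}{l} = \frac{1}{\frac{11620}{233}} = \frac{233}{11620}$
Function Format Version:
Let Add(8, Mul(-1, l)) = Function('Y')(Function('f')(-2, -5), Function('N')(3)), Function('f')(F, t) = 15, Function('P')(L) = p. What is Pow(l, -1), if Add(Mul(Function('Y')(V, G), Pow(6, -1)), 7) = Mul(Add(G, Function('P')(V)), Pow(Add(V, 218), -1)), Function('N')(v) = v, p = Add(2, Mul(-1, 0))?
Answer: Rational(233, 11620) ≈ 0.020052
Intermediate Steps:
p = 2 (p = Add(2, 0) = 2)
Function('P')(L) = 2
Function('Y')(V, G) = Add(-42, Mul(6, Pow(Add(218, V), -1), Add(2, G))) (Function('Y')(V, G) = Add(-42, Mul(6, Mul(Add(G, 2), Pow(Add(V, 218), -1)))) = Add(-42, Mul(6, Mul(Add(2, G), Pow(Add(218, V), -1)))) = Add(-42, Mul(6, Mul(Pow(Add(218, V), -1), Add(2, G)))) = Add(-42, Mul(6, Pow(Add(218, V), -1), Add(2, G))))
l = Rational(11620, 233) (l = Add(8, Mul(-1, Mul(6, Pow(Add(218, 15), -1), Add(-1524, 3, Mul(-7, 15))))) = Add(8, Mul(-1, Mul(6, Pow(233, -1), Add(-1524, 3, -105)))) = Add(8, Mul(-1, Mul(6, Rational(1, 233), -1626))) = Add(8, Mul(-1, Rational(-9756, 233))) = Add(8, Rational(9756, 233)) = Rational(11620, 233) ≈ 49.871)
Pow(l, -1) = Pow(Rational(11620, 233), -1) = Rational(233, 11620)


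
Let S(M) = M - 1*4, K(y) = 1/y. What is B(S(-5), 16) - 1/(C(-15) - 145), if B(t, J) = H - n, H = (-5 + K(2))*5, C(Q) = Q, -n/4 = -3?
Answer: -5519/160 ≈ -34.494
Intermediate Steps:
n = 12 (n = -4*(-3) = 12)
S(M) = -4 + M (S(M) = M - 4 = -4 + M)
H = -45/2 (H = (-5 + 1/2)*5 = -9/2*5 = -45/2 ≈ -22.500)
B(t, J) = -69/2 (B(t, J) = -45/2 - 1*12 = -45/2 - 12 = -69/2)
B(S(-5), 16) - 1/(C(-15) - 145) = -69/2 - 1/(-15 - 145) = -69/2 - 1/(-160) = -69/2 - 1*(-1/160) = -69/2 + 1/160 = -5519/160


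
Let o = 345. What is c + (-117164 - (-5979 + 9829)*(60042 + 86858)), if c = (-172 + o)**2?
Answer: -565652235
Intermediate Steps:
c = 29929 (c = (-172 + 345)**2 = 173**2 = 29929)
c + (-117164 - (-5979 + 9829)*(60042 + 86858)) = 29929 + (-117164 - (-5979 + 9829)*(60042 + 86858)) = 29929 + (-117164 - 3850*146900) = 29929 + (-117164 - 1*565565000) = 29929 + (-117164 - 565565000) = 29929 - 565682164 = -565652235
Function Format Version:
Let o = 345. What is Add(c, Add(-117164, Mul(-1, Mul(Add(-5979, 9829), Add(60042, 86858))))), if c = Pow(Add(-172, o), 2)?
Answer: -565652235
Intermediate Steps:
c = 29929 (c = Pow(Add(-172, 345), 2) = Pow(173, 2) = 29929)
Add(c, Add(-117164, Mul(-1, Mul(Add(-5979, 9829), Add(60042, 86858))))) = Add(29929, Add(-117164, Mul(-1, Mul(Add(-5979, 9829), Add(60042, 86858))))) = Add(29929, Add(-117164, Mul(-1, Mul(3850, 146900)))) = Add(29929, Add(-117164, Mul(-1, 565565000))) = Add(29929, Add(-117164, -565565000)) = Add(29929, -565682164) = -565652235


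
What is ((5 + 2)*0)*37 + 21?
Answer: 21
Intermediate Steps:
((5 + 2)*0)*37 + 21 = (7*0)*37 + 21 = 0*37 + 21 = 0 + 21 = 21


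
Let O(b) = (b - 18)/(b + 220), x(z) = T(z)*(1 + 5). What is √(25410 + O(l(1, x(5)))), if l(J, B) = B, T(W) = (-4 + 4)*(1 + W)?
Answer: 13*√1819290/110 ≈ 159.40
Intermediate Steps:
T(W) = 0 (T(W) = 0*(1 + W) = 0)
x(z) = 0 (x(z) = 0*(1 + 5) = 0*6 = 0)
O(b) = (-18 + b)/(220 + b)
√(25410 + O(l(1, x(5)))) = √(25410 + (-18 + 0)/(220 + 0)) = √(25410 - 18/220) = √(25410 + (1/220)*(-18)) = √(25410 - 9/110) = √(2795091/110) = 13*√1819290/110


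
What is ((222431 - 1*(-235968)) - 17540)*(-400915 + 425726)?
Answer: 10938152649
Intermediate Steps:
((222431 - 1*(-235968)) - 17540)*(-400915 + 425726) = ((222431 + 235968) - 17540)*24811 = (458399 - 17540)*24811 = 440859*24811 = 10938152649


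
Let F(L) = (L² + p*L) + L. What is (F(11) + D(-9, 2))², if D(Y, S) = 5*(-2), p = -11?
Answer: 1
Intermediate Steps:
D(Y, S) = -10
F(L) = L² - 10*L (F(L) = (L² - 11*L) + L = L² - 10*L)
(F(11) + D(-9, 2))² = (11*(-10 + 11) - 10)² = (11*1 - 10)² = (11 - 10)² = 1² = 1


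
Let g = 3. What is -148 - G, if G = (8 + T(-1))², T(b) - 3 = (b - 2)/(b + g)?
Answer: -953/4 ≈ -238.25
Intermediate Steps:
T(b) = 3 + (-2 + b)/(3 + b) (T(b) = 3 + (b - 2)/(b + 3) = 3 + (-2 + b)/(3 + b))
G = 361/4 (G = (8 + (7 + 4*(-1))/(3 - 1))² = (8 + (7 - 4)/2)² = (8 + (½)*3)² = (8 + 3/2)² = (19/2)² = 361/4 ≈ 90.250)
-148 - G = -148 - 1*361/4 = -148 - 361/4 = -953/4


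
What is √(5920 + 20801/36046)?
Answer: 3*√854743262174/36046 ≈ 76.945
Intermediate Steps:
√(5920 + 20801/36046) = √(213413121/36046) = 3*√854743262174/36046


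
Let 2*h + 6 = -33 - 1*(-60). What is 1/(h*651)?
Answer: 2/13671 ≈ 0.00014630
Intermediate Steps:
h = 21/2 (h = -3 + (-33 - 1*(-60))/2 = -3 + (-33 + 60)/2 = -3 + (½)*27 = -3 + 27/2 = 21/2 ≈ 10.500)
1/(h*651) = 1/((21/2)*651) = 1/(13671/2) = 2/13671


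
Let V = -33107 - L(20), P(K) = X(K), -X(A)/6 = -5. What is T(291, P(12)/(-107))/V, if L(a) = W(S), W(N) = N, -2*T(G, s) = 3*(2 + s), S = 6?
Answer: 276/3543091 ≈ 7.7898e-5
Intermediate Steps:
X(A) = 30 (X(A) = -6*(-5) = 30)
P(K) = 30
T(G, s) = -3 - 3*s/2 (T(G, s) = -3*(2 + s)/2 = -(6 + 3*s)/2 = -3 - 3*s/2)
L(a) = 6
V = -33113 (V = -33107 - 1*6 = -33107 - 6 = -33113)
T(291, P(12)/(-107))/V = (-3 - 45/(-107))/(-33113) = (-3 - 45*(-1)/107)*(-1/33113) = (-3 - 3/2*(-30/107))*(-1/33113) = (-3 + 45/107)*(-1/33113) = -276/107*(-1/33113) = 276/3543091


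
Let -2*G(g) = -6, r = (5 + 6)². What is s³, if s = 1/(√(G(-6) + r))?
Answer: √31/7688 ≈ 0.00072422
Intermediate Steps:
r = 121 (r = 11² = 121)
G(g) = 3 (G(g) = -½*(-6) = 3)
s = √31/62 (s = 1/(√(3 + 121)) = 1/(√124) = 1/(2*√31) = √31/62 ≈ 0.089803)
s³ = (√31/62)³ = √31/7688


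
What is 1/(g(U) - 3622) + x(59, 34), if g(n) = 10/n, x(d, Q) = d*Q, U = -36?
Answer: 130793188/65201 ≈ 2006.0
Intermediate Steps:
x(d, Q) = Q*d
1/(g(U) - 3622) + x(59, 34) = 1/(10/(-36) - 3622) + 34*59 = 1/(10*(-1/36) - 3622) + 2006 = 1/(-5/18 - 3622) + 2006 = 1/(-65201/18) + 2006 = -18/65201 + 2006 = 130793188/65201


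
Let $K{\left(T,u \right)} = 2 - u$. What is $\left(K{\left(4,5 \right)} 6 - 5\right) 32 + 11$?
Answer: $-725$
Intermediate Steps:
$\left(K{\left(4,5 \right)} 6 - 5\right) 32 + 11 = \left(\left(2 - 5\right) 6 - 5\right) 32 + 11 = \left(\left(-3\right) 6 - 5\right) 32 + 11 = \left(-18 - 5\right) 32 + 11 = \left(-23\right) 32 + 11 = -736 + 11 = -725$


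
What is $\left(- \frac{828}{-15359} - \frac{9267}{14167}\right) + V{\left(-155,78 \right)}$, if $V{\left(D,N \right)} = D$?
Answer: $- \frac{33857199292}{217590953} \approx -155.6$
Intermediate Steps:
$\left(- \frac{828}{-15359} - \frac{9267}{14167}\right) + V{\left(-155,78 \right)} = \left(- \frac{828}{-15359} - \frac{9267}{14167}\right) - 155 = \left(\left(-828\right) \left(- \frac{1}{15359}\right) - \frac{9267}{14167}\right) - 155 = \left(\frac{828}{15359} - \frac{9267}{14167}\right) - 155 = - \frac{130601577}{217590953} - 155 = - \frac{33857199292}{217590953}$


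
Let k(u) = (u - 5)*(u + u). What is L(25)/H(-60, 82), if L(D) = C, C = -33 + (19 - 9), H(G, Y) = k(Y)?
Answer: -23/12628 ≈ -0.0018214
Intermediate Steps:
k(u) = 2*u*(-5 + u) (k(u) = (-5 + u)*(2*u) = 2*u*(-5 + u))
H(G, Y) = 2*Y*(-5 + Y)
C = -23 (C = -33 + 10 = -23)
L(D) = -23
L(25)/H(-60, 82) = -23*1/(164*(-5 + 82)) = -23/(2*82*77) = -23/12628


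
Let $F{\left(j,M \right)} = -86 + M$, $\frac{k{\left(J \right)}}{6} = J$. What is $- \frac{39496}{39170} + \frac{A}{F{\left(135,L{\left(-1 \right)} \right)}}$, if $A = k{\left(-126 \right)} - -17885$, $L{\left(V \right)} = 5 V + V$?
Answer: $- \frac{337288281}{1801820} \approx -187.19$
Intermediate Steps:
$k{\left(J \right)} = 6 J$
$L{\left(V \right)} = 6 V$
$A = 17129$ ($A = 6 \left(-126\right) - -17885 = -756 + 17885 = 17129$)
$- \frac{39496}{39170} + \frac{A}{F{\left(135,L{\left(-1 \right)} \right)}} = - \frac{39496}{39170} + \frac{17129}{-86 + 6 \left(-1\right)} = \left(-39496\right) \frac{1}{39170} + \frac{17129}{-86 - 6} = - \frac{19748}{19585} + \frac{17129}{-92} = - \frac{19748}{19585} + 17129 \left(- \frac{1}{92}\right) = - \frac{19748}{19585} - \frac{17129}{92} = - \frac{337288281}{1801820}$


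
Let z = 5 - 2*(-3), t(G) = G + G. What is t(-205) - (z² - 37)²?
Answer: -7466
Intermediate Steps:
t(G) = 2*G
z = 11 (z = 5 + 6 = 11)
t(-205) - (z² - 37)² = 2*(-205) - (11² - 37)² = -410 - (121 - 37)² = -410 - 1*84² = -410 - 1*7056 = -410 - 7056 = -7466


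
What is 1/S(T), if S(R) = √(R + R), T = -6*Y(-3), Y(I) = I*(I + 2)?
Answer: -I/6 ≈ -0.16667*I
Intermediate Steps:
Y(I) = I*(2 + I)
T = -18 (T = -(-18)*(2 - 3) = -(-18)*(-1) = -6*3 = -18)
S(R) = √2*√R (S(R) = √(2*R) = √2*√R)
1/S(T) = 1/(√2*√(-18)) = 1/(√2*(3*I*√2)) = 1/(6*I) = -I/6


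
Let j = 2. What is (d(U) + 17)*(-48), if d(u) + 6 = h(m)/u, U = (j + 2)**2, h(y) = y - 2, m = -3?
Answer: -513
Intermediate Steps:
h(y) = -2 + y
U = 16 (U = (2 + 2)**2 = 4**2 = 16)
d(u) = -6 - 5/u (d(u) = -6 + (-2 - 3)/u = -6 - 5/u)
(d(U) + 17)*(-48) = ((-6 - 5/16) + 17)*(-48) = (-101/16 + 17)*(-48) = (171/16)*(-48) = -513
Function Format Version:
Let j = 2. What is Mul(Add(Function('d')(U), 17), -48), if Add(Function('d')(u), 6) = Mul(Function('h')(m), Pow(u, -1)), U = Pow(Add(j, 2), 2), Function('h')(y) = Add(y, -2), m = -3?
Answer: -513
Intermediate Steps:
Function('h')(y) = Add(-2, y)
U = 16 (U = Pow(Add(2, 2), 2) = Pow(4, 2) = 16)
Function('d')(u) = Add(-6, Mul(-5, Pow(u, -1))) (Function('d')(u) = Add(-6, Mul(Add(-2, -3), Pow(u, -1))) = Add(-6, Mul(-5, Pow(u, -1))))
Mul(Add(Function('d')(U), 17), -48) = Mul(Add(Add(-6, Mul(-5, Pow(16, -1))), 17), -48) = Mul(Add(Add(-6, Mul(-5, Rational(1, 16))), 17), -48) = Mul(Add(Add(-6, Rational(-5, 16)), 17), -48) = Mul(Add(Rational(-101, 16), 17), -48) = Mul(Rational(171, 16), -48) = -513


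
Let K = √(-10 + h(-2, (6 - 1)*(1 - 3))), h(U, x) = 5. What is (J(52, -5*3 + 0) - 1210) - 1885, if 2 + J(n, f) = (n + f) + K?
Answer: -3060 + I*√5 ≈ -3060.0 + 2.2361*I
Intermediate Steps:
K = I*√5 (K = √(-10 + 5) = √(-5) = I*√5 ≈ 2.2361*I)
J(n, f) = -2 + f + n + I*√5 (J(n, f) = -2 + ((n + f) + I*√5) = -2 + ((f + n) + I*√5) = -2 + (f + n + I*√5) = -2 + f + n + I*√5)
(J(52, -5*3 + 0) - 1210) - 1885 = ((-2 + (-5*3 + 0) + 52 + I*√5) - 1210) - 1885 = ((-2 + (-15 + 0) + 52 + I*√5) - 1210) - 1885 = ((-2 - 15 + 52 + I*√5) - 1210) - 1885 = ((35 + I*√5) - 1210) - 1885 = (-1175 + I*√5) - 1885 = -3060 + I*√5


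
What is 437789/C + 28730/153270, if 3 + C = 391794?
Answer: 200913014/153973863 ≈ 1.3049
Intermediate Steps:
C = 391791 (C = -3 + 391794 = 391791)
437789/C + 28730/153270 = 437789/391791 + 28730/153270 = 437789*(1/391791) + 28730*(1/153270) = 437789/391791 + 221/1179 = 200913014/153973863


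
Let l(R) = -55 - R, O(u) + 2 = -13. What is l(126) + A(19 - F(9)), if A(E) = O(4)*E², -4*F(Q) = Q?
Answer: -111271/16 ≈ -6954.4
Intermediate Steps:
O(u) = -15 (O(u) = -2 - 13 = -15)
F(Q) = -Q/4
A(E) = -15*E²
l(126) + A(19 - F(9)) = (-55 - 1*126) - 15*(19 - (-1)*9/4)² = (-55 - 126) - 15*(19 - 1*(-9/4))² = -181 - 15*(19 + 9/4)² = -181 - 15*(85/4)² = -181 - 15*7225/16 = -181 - 108375/16 = -111271/16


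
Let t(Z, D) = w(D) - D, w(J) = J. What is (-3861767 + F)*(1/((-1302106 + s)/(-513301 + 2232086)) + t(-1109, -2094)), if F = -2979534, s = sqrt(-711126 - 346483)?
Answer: 3062221415411246842/339096218569 + 2351745107857*I*sqrt(1057609)/339096218569 ≈ 9.0305e+6 + 7132.3*I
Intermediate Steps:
s = I*sqrt(1057609) (s = sqrt(-1057609) = I*sqrt(1057609) ≈ 1028.4*I)
t(Z, D) = 0 (t(Z, D) = D - D = 0)
(-3861767 + F)*(1/((-1302106 + s)/(-513301 + 2232086)) + t(-1109, -2094)) = (-3861767 - 2979534)*(1/((-1302106 + I*sqrt(1057609))/(-513301 + 2232086)) + 0) = -6841301*(1/((-1302106 + I*sqrt(1057609))/1718785) + 0) = -6841301*(1/((-1302106 + I*sqrt(1057609))*(1/1718785)) + 0) = -6841301*(1/(-1302106/1718785 + I*sqrt(1057609)/1718785) + 0) = -6841301/(-1302106/1718785 + I*sqrt(1057609)/1718785)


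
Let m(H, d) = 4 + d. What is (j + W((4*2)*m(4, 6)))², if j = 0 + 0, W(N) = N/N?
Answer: 1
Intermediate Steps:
W(N) = 1
j = 0
(j + W((4*2)*m(4, 6)))² = (0 + 1)² = 1² = 1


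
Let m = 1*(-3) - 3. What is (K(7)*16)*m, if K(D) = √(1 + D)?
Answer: -192*√2 ≈ -271.53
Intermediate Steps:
m = -6 (m = -3 - 3 = -6)
(K(7)*16)*m = (√(1 + 7)*16)*(-6) = (√8*16)*(-6) = ((2*√2)*16)*(-6) = (32*√2)*(-6) = -192*√2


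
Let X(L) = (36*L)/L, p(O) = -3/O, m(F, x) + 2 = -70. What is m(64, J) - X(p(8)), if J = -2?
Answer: -108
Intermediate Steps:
m(F, x) = -72 (m(F, x) = -2 - 70 = -72)
X(L) = 36
m(64, J) - X(p(8)) = -72 - 1*36 = -72 - 36 = -108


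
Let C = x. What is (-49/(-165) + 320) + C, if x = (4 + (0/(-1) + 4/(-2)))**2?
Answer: 53509/165 ≈ 324.30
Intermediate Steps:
x = 4 (x = (4 + (0*(-1) + 4*(-1/2)))**2 = (4 + (0 - 2))**2 = (4 - 2)**2 = 2**2 = 4)
C = 4
(-49/(-165) + 320) + C = (-49/(-165) + 320) + 4 = (-49*(-1/165) + 320) + 4 = (49/165 + 320) + 4 = 52849/165 + 4 = 53509/165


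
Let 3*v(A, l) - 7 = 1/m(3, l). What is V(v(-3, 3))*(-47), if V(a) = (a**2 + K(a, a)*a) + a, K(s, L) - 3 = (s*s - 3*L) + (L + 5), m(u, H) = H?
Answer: -1049510/729 ≈ -1439.7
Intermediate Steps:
v(A, l) = 7/3 + 1/(3*l)
K(s, L) = 8 + s**2 - 2*L (K(s, L) = 3 + ((s*s - 3*L) + (L + 5)) = 3 + ((s**2 - 3*L) + (5 + L)) = 3 + (5 + s**2 - 2*L) = 8 + s**2 - 2*L)
V(a) = a + a**2 + a*(8 + a**2 - 2*a) (V(a) = (a**2 + (8 + a**2 - 2*a)*a) + a = (a**2 + a*(8 + a**2 - 2*a)) + a = a + a**2 + a*(8 + a**2 - 2*a))
V(v(-3, 3))*(-47) = (((1/3)*(1 + 7*3)/3)*(9 + ((1/3)*(1 + 7*3)/3)**2 - (1 + 7*3)/(3*3)))*(-47) = (((1/3)*(1/3)*(1 + 21))*(9 + ((1/3)*(1/3)*(1 + 21))**2 - (1 + 21)/(3*3)))*(-47) = (((1/3)*(1/3)*22)*(9 + ((1/3)*(1/3)*22)**2 - 22/(3*3)))*(-47) = (22*(9 + (22/9)**2 - 1*22/9)/9)*(-47) = (22*(9 + 484/81 - 22/9)/9)*(-47) = ((22/9)*(1015/81))*(-47) = (22330/729)*(-47) = -1049510/729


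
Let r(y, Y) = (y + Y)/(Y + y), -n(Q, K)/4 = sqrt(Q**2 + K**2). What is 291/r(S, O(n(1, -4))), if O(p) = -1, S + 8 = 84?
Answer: 291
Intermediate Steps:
S = 76 (S = -8 + 84 = 76)
n(Q, K) = -4*sqrt(K**2 + Q**2) (n(Q, K) = -4*sqrt(Q**2 + K**2) = -4*sqrt(K**2 + Q**2))
r(y, Y) = 1 (r(y, Y) = (Y + y)/(Y + y) = 1)
291/r(S, O(n(1, -4))) = 291/1 = 291*1 = 291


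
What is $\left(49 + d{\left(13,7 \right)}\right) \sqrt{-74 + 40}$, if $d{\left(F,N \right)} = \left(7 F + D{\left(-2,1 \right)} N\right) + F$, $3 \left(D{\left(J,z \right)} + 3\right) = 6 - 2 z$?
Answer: $\frac{424 i \sqrt{34}}{3} \approx 824.11 i$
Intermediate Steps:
$D{\left(J,z \right)} = -1 - \frac{2 z}{3}$ ($D{\left(J,z \right)} = -3 + \frac{6 - 2 z}{3} = -3 - \left(-2 + \frac{2 z}{3}\right) = -1 - \frac{2 z}{3}$)
$d{\left(F,N \right)} = 8 F - \frac{5 N}{3}$ ($d{\left(F,N \right)} = \left(7 F + \left(-1 - \frac{2}{3}\right) N\right) + F = \left(7 F - \frac{5 N}{3}\right) + F = 8 F - \frac{5 N}{3}$)
$\left(49 + d{\left(13,7 \right)}\right) \sqrt{-74 + 40} = \left(49 + \left(8 \cdot 13 - \frac{35}{3}\right)\right) \sqrt{-74 + 40} = \left(49 + \left(104 - \frac{35}{3}\right)\right) \sqrt{-34} = \left(49 + \frac{277}{3}\right) i \sqrt{34} = \frac{424 i \sqrt{34}}{3}$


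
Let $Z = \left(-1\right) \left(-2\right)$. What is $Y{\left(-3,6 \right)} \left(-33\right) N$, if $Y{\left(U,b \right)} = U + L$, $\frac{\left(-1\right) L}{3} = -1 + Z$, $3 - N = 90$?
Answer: $-17226$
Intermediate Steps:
$Z = 2$
$N = -87$ ($N = 3 - 90 = -87$)
$L = -3$ ($L = - 3 \left(-1 + 2\right) = \left(-3\right) 1 = -3$)
$Y{\left(U,b \right)} = -3 + U$ ($Y{\left(U,b \right)} = U - 3 = -3 + U$)
$Y{\left(-3,6 \right)} \left(-33\right) N = \left(-3 - 3\right) \left(-33\right) \left(-87\right) = \left(-6\right) \left(-33\right) \left(-87\right) = 198 \left(-87\right) = -17226$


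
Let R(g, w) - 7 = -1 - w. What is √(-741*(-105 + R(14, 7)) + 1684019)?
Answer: √1762565 ≈ 1327.6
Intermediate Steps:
R(g, w) = 6 - w (R(g, w) = 7 + (-1 - w) = 6 - w)
√(-741*(-105 + R(14, 7)) + 1684019) = √(-741*(-105 + (6 - 1*7)) + 1684019) = √(-741*(-105 + (6 - 7)) + 1684019) = √(-741*(-105 - 1) + 1684019) = √(-741*(-106) + 1684019) = √(78546 + 1684019) = √1762565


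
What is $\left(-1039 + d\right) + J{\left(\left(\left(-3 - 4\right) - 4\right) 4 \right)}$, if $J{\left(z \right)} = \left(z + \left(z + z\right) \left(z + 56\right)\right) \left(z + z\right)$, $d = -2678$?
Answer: $93083$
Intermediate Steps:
$J{\left(z \right)} = 2 z \left(z + 2 z \left(56 + z\right)\right)$ ($J{\left(z \right)} = \left(z + 2 z \left(56 + z\right)\right) 2 z = 2 z \left(z + 2 z \left(56 + z\right)\right)$)
$\left(-1039 + d\right) + J{\left(\left(\left(-3 - 4\right) - 4\right) 4 \right)} = \left(-1039 - 2678\right) + \left(\left(\left(-3 - 4\right) - 4\right) 4\right)^{2} \left(226 + 4 \left(\left(-3 - 4\right) - 4\right) 4\right) = -3717 + \left(\left(\left(-3 - 4\right) - 4\right) 4\right)^{2} \left(226 + 4 \left(\left(-3 - 4\right) - 4\right) 4\right) = -3717 + \left(\left(-7 - 4\right) 4\right)^{2} \left(226 + 4 \left(-7 - 4\right) 4\right) = -3717 + \left(\left(-11\right) 4\right)^{2} \left(226 + 4 \left(\left(-11\right) 4\right)\right) = -3717 + \left(-44\right)^{2} \left(226 + 4 \left(-44\right)\right) = -3717 + 1936 \left(226 - 176\right) = -3717 + 1936 \cdot 50 = -3717 + 96800 = 93083$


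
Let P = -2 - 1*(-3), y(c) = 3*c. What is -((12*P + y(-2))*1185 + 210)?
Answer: -7320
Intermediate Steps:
P = 1 (P = -2 + 3 = 1)
-((12*P + y(-2))*1185 + 210) = -((12*1 + 3*(-2))*1185 + 210) = -((12 - 6)*1185 + 210) = -(6*1185 + 210) = -(7110 + 210) = -1*7320 = -7320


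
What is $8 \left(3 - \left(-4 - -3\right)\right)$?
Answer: $32$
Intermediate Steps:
$8 \left(3 - \left(-4 - -3\right)\right) = 8 \left(3 - \left(-4 + 3\right)\right) = 8 \left(3 - -1\right) = 8 \left(3 + 1\right) = 8 \cdot 4 = 32$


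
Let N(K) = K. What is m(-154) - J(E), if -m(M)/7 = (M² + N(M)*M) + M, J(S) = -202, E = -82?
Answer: -330744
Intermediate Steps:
m(M) = -14*M² - 7*M (m(M) = -7*((M² + M*M) + M) = -7*((M² + M²) + M) = -7*(2*M² + M) = -7*(M + 2*M²) = -14*M² - 7*M)
m(-154) - J(E) = -7*(-154)*(1 + 2*(-154)) - 1*(-202) = -7*(-154)*(1 - 308) + 202 = -7*(-154)*(-307) + 202 = -330946 + 202 = -330744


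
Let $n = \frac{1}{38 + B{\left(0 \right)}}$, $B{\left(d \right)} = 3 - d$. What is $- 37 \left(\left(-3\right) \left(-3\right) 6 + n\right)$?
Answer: $- \frac{81955}{41} \approx -1998.9$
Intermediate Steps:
$n = \frac{1}{41}$ ($n = \frac{1}{38 + \left(3 - 0\right)} = \frac{1}{38 + \left(3 + 0\right)} = \frac{1}{38 + 3} = \frac{1}{41} \approx 0.02439$)
$- 37 \left(\left(-3\right) \left(-3\right) 6 + n\right) = - 37 \left(\left(-3\right) \left(-3\right) 6 + \frac{1}{41}\right) = - 37 \left(9 \cdot 6 + \frac{1}{41}\right) = - 37 \left(54 + \frac{1}{41}\right) = \left(-37\right) \frac{2215}{41} = - \frac{81955}{41}$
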